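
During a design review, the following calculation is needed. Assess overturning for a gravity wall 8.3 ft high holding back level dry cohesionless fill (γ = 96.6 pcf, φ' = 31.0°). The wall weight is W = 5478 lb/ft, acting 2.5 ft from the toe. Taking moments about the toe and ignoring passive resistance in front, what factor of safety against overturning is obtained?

4.65

K_a = tan²(45° − 31.0°/2) = 0.3201.
P_a = ½K_aγH² = 0.5×0.3201×96.6×8.3² = 1065 lb/ft, acting at H/3 = 2.767 ft above the base.
Overturning moment M_o = P_a × H/3 = 1065 × 2.767 = 2947.
Resisting moment M_r = W × 2.5 = 5478 × 2.5 = 13700.
FS_overturning = M_r/M_o = 13700/2947 = 4.647.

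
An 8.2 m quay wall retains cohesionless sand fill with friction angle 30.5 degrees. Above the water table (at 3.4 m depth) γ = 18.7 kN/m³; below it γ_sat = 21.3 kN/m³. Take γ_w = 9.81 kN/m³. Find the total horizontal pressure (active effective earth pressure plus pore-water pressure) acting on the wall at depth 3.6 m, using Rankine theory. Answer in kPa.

K_a = (1 − sin φ)/(1 + sin φ) = 0.3267.
γ' = 21.3 − 9.81 = 11.49 kN/m³.
Effective vertical stress at 3.6 m: σ'_v = 18.7×3.4 + 11.49×0.200 = 65.88 kPa.
σ'_h = K_a σ'_v = 0.3267 × 65.88 = 21.52 kPa; u = γ_w × 0.200 = 1.962 kPa.
Total σ_h = 21.52 + 1.962 = 23.48 kPa.

23.5 kPa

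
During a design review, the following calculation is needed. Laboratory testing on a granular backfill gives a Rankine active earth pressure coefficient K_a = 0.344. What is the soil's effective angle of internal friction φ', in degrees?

K_a = tan²(45° − φ/2) ⇒ 45° − φ/2 = arctan(√0.344) = 30.39°.
φ = 2(45° − 30.39°) = 29.22°.

29.2°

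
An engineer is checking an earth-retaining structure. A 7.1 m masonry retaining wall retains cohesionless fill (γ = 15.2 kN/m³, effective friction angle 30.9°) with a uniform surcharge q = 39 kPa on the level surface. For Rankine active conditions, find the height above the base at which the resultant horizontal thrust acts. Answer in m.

K_a = 0.3214.
Triangular part P₁ = ½K_aγH² = 123.1 at H/3 = 2.367 m; rectangular part P₂ = K_a q H = 89.00 at H/2 = 3.550 m.
ȳ = (P₁·2.367 + P₂·3.550)/(P₁+P₂) = 2.863 m.

2.86 m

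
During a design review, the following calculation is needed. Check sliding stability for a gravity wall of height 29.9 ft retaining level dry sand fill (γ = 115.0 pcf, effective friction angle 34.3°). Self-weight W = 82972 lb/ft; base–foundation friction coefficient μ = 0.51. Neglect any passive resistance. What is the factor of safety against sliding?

2.95

K_a = tan²(45° − 34.3°/2) = 0.2792.
P_a = ½K_aγH² = 0.5×0.2792×115.0×29.9² = 14350 lb/ft, acting at H/3 = 9.967 ft above the base.
FS_sliding = μW / P_a = 0.51×82972 / 14350 = 2.949.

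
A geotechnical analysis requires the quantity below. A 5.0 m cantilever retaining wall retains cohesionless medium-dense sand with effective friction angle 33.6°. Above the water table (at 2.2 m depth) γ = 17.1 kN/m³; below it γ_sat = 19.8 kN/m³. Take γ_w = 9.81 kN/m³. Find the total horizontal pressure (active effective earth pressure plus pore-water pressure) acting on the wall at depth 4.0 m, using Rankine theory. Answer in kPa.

K_a = (1 − sin φ)/(1 + sin φ) = 0.2875.
γ' = 19.8 − 9.81 = 9.990 kN/m³.
Effective vertical stress at 4.0 m: σ'_v = 17.1×2.2 + 9.990×1.80 = 55.60 kPa.
σ'_h = K_a σ'_v = 0.2875 × 55.60 = 15.99 kPa; u = γ_w × 1.80 = 17.66 kPa.
Total σ_h = 15.99 + 17.66 = 33.64 kPa.

33.6 kPa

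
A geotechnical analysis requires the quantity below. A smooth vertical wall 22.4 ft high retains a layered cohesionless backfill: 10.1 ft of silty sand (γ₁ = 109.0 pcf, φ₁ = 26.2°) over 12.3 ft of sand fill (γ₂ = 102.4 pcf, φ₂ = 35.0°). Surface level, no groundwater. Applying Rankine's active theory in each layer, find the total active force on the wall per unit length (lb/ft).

K_a1 = tan²(45°−26.2°/2) = 0.3874; K_a2 = tan²(45°−35.0°/2) = 0.2710.
Layer 1: σ at base = K_a1 γ₁ h₁ = 426.5 psf; P₁ = ½×426.5×10.1 = 2154.
Layer 2: σ_v at top = γ₁h₁ = 1101; σ_h top = K_a2×1101 = 298.3; σ_h base = K_a2×(1101+102.4×12.3) = 639.7.
P₂ = ½(298.3+639.7)×12.3 = 5769. Total P_a = 2154+5769 = 7923 lb/ft.

7920 lb/ft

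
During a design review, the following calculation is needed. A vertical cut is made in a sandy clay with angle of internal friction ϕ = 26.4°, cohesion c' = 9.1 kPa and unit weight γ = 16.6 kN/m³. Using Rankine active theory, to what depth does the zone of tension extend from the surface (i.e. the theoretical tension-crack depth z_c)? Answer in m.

1.77 m

K_a = tan²(45° − 26.4°/2) = 0.3844; √K_a = 0.6200.
The active pressure is zero where K_a γ z = 2c√K_a, so z_c = 2c/(γ√K_a) = 2×9.1/(16.6×0.6200) = 1.768 m.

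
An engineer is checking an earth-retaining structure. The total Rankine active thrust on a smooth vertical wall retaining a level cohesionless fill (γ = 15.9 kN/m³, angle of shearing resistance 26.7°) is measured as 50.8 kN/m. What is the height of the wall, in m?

4.10 m

K_a = 0.3800. P_a = ½ K_a γ H² ⇒ H = √(2P_a/(K_a γ)).
H = √(2×50.8/(0.3800×15.9)) = 4.101 m.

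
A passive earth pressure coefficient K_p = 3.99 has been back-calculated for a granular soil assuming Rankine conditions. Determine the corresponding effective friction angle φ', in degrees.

K_p = (1+sin φ)/(1−sin φ) ⇒ sin φ = (K_p − 1)/(K_p + 1) = 0.5992.
φ = arcsin(0.5992) = 36.81°.

36.8°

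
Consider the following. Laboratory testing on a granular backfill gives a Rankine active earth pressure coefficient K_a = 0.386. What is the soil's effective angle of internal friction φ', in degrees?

K_a = tan²(45° − φ/2) ⇒ 45° − φ/2 = arctan(√0.386) = 31.85°.
φ = 2(45° − 31.85°) = 26.30°.

26.3°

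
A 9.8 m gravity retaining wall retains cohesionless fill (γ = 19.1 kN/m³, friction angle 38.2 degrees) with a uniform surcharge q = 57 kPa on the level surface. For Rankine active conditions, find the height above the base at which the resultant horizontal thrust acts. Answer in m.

K_a = 0.2358.
Triangular part P₁ = ½K_aγH² = 216.3 at H/3 = 3.267 m; rectangular part P₂ = K_a q H = 131.7 at H/2 = 4.900 m.
ȳ = (P₁·3.267 + P₂·4.900)/(P₁+P₂) = 3.885 m.

3.88 m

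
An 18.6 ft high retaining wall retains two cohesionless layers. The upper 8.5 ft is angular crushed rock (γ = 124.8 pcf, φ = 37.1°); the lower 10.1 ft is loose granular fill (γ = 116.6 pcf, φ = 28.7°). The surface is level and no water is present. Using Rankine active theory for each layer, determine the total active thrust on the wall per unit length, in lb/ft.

6970 lb/ft

K_a1 = tan²(45°−37.1°/2) = 0.2475; K_a2 = tan²(45°−28.7°/2) = 0.3511.
Layer 1: σ at base = K_a1 γ₁ h₁ = 262.5 psf; P₁ = ½×262.5×8.5 = 1116.
Layer 2: σ_v at top = γ₁h₁ = 1061; σ_h top = K_a2×1061 = 372.5; σ_h base = K_a2×(1061+116.6×10.1) = 786.0.
P₂ = ½(372.5+786.0)×10.1 = 5851. Total P_a = 1116+5851 = 6966 lb/ft.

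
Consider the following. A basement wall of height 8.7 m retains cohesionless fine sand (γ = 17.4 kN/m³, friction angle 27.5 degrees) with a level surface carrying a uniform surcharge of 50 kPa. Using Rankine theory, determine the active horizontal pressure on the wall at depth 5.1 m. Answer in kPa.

51.1 kPa

K_a = (1 − sin φ)/(1 + sin φ) = 0.3682.
σ_v = γz + q = 17.4 × 5.1 + 50 = 138.7 kPa.
σ_h = K_a σ_v = 0.3682 × 138.7 = 51.09 kPa.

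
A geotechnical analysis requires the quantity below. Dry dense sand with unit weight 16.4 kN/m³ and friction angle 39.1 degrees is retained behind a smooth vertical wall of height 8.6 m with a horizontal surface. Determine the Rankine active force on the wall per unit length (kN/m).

K_a = tan²(45° − φ/2) = 0.2265.
P_a = ½ K_a γ H² = 0.5 × 0.2265 × 16.4 × 8.6² = 137.4 kN/m.

137 kN/m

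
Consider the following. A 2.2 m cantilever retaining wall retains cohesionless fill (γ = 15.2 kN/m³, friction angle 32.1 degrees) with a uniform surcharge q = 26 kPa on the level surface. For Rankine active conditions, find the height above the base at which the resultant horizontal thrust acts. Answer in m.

0.956 m

K_a = 0.3060.
Triangular part P₁ = ½K_aγH² = 11.26 at H/3 = 0.7333 m; rectangular part P₂ = K_a q H = 17.50 at H/2 = 1.100 m.
ȳ = (P₁·0.7333 + P₂·1.100)/(P₁+P₂) = 0.9565 m.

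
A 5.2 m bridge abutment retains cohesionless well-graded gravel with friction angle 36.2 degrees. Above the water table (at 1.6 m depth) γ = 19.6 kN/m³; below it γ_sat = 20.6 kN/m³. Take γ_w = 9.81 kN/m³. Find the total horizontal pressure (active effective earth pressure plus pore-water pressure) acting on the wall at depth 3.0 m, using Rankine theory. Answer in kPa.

25.7 kPa

K_a = (1 − sin φ)/(1 + sin φ) = 0.2574.
γ' = 20.6 − 9.81 = 10.79 kN/m³.
Effective vertical stress at 3.0 m: σ'_v = 19.6×1.6 + 10.79×1.40 = 46.47 kPa.
σ'_h = K_a σ'_v = 0.2574 × 46.47 = 11.96 kPa; u = γ_w × 1.40 = 13.73 kPa.
Total σ_h = 11.96 + 13.73 = 25.69 kPa.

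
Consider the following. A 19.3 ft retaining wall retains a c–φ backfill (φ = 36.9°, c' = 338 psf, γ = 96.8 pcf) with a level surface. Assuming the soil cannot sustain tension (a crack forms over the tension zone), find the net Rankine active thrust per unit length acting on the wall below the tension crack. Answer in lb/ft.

K_a = 0.2497; √K_a = 0.4997.
Tension-crack depth z_c = 2c/(γ√K_a) = 2×338/(96.8×0.4997) = 13.98 ft.
σ_a at base = K_a γ H − 2c√K_a = 0.2497×96.8×19.3 − 2×338×0.4997 = 128.7 psf.
P_a = ½ × 128.7 × (H − z_c) = 0.5×128.7×5.324 = 342.5 lb/ft.

343 lb/ft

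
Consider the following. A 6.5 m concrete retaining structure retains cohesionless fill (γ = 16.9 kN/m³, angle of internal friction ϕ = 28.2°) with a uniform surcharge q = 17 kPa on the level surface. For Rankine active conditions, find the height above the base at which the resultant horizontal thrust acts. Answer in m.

2.42 m

K_a = 0.3582.
Triangular part P₁ = ½K_aγH² = 127.9 at H/3 = 2.167 m; rectangular part P₂ = K_a q H = 39.58 at H/2 = 3.250 m.
ȳ = (P₁·2.167 + P₂·3.250)/(P₁+P₂) = 2.423 m.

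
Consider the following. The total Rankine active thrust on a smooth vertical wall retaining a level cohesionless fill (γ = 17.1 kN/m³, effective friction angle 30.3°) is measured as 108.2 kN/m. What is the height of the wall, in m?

K_a = 0.3293. P_a = ½ K_a γ H² ⇒ H = √(2P_a/(K_a γ)).
H = √(2×108.2/(0.3293×17.1)) = 6.199 m.

6.20 m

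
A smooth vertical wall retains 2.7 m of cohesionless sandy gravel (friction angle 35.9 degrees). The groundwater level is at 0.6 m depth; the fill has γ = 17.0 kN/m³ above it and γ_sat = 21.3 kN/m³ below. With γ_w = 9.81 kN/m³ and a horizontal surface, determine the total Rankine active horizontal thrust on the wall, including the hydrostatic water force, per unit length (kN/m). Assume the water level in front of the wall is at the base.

K_a = tan²(45° − φ/2) = 0.2607.
γ' = 21.3 − 9.81 = 11.49 kN/m³. Depth below WT = 2.1 m.
σ'_h at WT = K_a γ d_w = 2.660 kPa; at base = 2.660 + K_a γ' × 2.1 = 8.951 kPa.
P₁ (0–0.6 m) = ½×2.660×0.6 = 0.7979. P₂ (0.6–2.7 m) = ½(2.660+8.951)×2.1 = 12.19.
P_w = ½ γ_w h₂² = 0.5×9.81×2.1² = 21.63. Total = 0.7979+12.19+21.63 = 34.62 kN/m.

34.6 kN/m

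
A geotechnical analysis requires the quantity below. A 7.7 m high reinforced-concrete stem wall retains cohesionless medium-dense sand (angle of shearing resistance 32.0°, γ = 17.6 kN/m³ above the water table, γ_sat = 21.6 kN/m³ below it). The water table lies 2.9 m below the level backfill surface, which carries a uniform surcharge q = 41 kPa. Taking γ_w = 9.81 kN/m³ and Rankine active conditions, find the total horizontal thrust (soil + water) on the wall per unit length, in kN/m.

K_a = tan²(45° − φ/2) = 0.3073.
γ' = 21.6 − 9.81 = 11.79 kN/m³. h₂ = H − d_w = 4.8 m.
σ'_h: at surface K_a·q = 12.60; at WT K_a(q+γd_w) = 28.28; at base K_a(q+γd_w+γ'h₂) = 45.67 kPa.
P₁ = ½(12.60+28.28)×2.9 = 59.27; P₂ = ½(28.28+45.67)×4.8 = 177.5; P_w = ½γ_w h₂² = 113.0.
Total = 59.27+177.5+113.0 = 349.8 kN/m.

350 kN/m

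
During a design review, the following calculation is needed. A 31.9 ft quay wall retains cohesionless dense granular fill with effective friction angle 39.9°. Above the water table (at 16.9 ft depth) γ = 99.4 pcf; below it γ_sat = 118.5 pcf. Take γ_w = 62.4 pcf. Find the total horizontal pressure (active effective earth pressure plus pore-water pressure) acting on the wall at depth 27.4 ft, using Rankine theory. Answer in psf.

K_a = (1 − sin φ)/(1 + sin φ) = 0.2184.
γ' = 118.5 − 62.4 = 56.10 pcf.
Effective vertical stress at 27.4 ft: σ'_v = 99.4×16.9 + 56.10×10.5 = 2269 psf.
σ'_h = K_a σ'_v = 0.2184 × 2269 = 495.6 psf; u = γ_w × 10.5 = 655.2 psf.
Total σ_h = 495.6 + 655.2 = 1151 psf.

1150 psf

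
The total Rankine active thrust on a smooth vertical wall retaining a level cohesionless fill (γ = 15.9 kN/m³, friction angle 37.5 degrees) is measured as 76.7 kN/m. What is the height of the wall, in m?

K_a = 0.2432. P_a = ½ K_a γ H² ⇒ H = √(2P_a/(K_a γ)).
H = √(2×76.7/(0.2432×15.9)) = 6.299 m.

6.30 m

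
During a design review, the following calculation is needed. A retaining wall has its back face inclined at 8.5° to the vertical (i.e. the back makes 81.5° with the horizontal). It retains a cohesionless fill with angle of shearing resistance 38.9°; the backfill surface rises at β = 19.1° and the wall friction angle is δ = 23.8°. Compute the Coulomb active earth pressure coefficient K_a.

K_a = sin²(α+φ) / [sin²α · sin(α−δ) · (1 + √{sin(φ+δ)sin(φ−β) / (sin(α−δ)sin(α+β))})²].
With α = 81.5°, φ = 38.9°, δ = 23.8°, β = 19.1°: K_a = 0.3506.

0.351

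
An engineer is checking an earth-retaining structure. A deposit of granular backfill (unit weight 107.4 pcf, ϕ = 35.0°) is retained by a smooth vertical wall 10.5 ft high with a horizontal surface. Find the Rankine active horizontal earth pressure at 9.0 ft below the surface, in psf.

K_a = (1 − sin φ)/(1 + sin φ) = 0.2710.
σ_h = K_a γ z = 0.2710 × 107.4 × 9.0 = 261.9 psf.

262 psf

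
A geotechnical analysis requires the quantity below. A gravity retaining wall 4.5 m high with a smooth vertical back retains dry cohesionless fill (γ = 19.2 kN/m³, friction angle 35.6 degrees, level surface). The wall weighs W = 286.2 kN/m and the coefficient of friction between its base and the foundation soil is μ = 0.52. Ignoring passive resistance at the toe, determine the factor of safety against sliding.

2.90

K_a = tan²(45° − 35.6°/2) = 0.2641.
P_a = ½K_aγH² = 0.5×0.2641×19.2×4.5² = 51.35 kN/m, acting at H/3 = 1.500 m above the base.
FS_sliding = μW / P_a = 0.52×286.2 / 51.35 = 2.898.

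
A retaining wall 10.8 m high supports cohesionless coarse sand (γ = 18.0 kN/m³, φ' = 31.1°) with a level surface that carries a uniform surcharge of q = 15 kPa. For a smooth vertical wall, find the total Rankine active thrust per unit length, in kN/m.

K_a = tan²(45° − φ/2) = 0.3188.
Soil triangle: ½ K_a γ H² = 0.5×0.3188×18.0×10.8² = 334.7 kN/m.
Surcharge rectangle: K_a q H = 0.3188×15×10.8 = 51.65 kN/m.
Total = 334.7 + 51.65 = 386.3 kN/m.

386 kN/m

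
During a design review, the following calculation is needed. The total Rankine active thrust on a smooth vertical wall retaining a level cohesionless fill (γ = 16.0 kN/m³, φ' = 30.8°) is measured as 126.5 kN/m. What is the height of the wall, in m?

K_a = 0.3227. P_a = ½ K_a γ H² ⇒ H = √(2P_a/(K_a γ)).
H = √(2×126.5/(0.3227×16.0)) = 7.000 m.

7.00 m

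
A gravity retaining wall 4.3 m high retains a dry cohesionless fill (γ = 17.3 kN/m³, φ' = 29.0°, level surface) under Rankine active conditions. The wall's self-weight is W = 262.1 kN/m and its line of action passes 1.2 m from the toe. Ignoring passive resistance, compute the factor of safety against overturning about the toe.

3.95

K_a = tan²(45° − 29.0°/2) = 0.3470.
P_a = ½K_aγH² = 0.5×0.3470×17.3×4.3² = 55.49 kN/m, acting at H/3 = 1.433 m above the base.
Overturning moment M_o = P_a × H/3 = 55.49 × 1.433 = 79.54.
Resisting moment M_r = W × 1.2 = 262.1 × 1.2 = 314.5.
FS_overturning = M_r/M_o = 314.5/79.54 = 3.954.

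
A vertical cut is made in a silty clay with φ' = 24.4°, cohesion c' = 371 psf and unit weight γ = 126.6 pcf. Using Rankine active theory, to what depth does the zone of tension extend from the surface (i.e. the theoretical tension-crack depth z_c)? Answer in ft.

K_a = tan²(45° − 24.4°/2) = 0.4153; √K_a = 0.6445.
The active pressure is zero where K_a γ z = 2c√K_a, so z_c = 2c/(γ√K_a) = 2×371/(126.6×0.6445) = 9.094 ft.

9.09 ft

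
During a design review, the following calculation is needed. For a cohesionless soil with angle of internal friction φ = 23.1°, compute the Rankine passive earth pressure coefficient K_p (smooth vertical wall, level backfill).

2.29

K_p = (1 + sin φ)/(1 − sin φ) = tan²(45° + 23.1°/2) = 2.291.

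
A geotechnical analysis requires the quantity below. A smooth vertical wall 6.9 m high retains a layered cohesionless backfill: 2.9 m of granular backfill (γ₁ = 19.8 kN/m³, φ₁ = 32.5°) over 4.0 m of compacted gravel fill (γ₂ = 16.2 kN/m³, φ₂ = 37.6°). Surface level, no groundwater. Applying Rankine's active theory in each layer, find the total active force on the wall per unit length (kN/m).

K_a1 = tan²(45°−32.5°/2) = 0.3010; K_a2 = tan²(45°−37.6°/2) = 0.2421.
Layer 1: σ at base = K_a1 γ₁ h₁ = 17.28 kPa; P₁ = ½×17.28×2.9 = 25.06.
Layer 2: σ_v at top = γ₁h₁ = 57.42; σ_h top = K_a2×57.42 = 13.90; σ_h base = K_a2×(57.42+16.2×4.0) = 29.59.
P₂ = ½(13.90+29.59)×4.0 = 86.99. Total P_a = 25.06+86.99 = 112.0 kN/m.

112 kN/m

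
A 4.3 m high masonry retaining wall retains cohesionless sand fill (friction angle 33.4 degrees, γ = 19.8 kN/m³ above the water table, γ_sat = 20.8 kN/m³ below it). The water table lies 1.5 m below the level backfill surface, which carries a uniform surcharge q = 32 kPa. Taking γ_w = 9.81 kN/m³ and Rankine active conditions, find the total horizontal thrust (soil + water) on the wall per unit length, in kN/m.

K_a = tan²(45° − φ/2) = 0.2899.
γ' = 20.8 − 9.81 = 10.99 kN/m³. h₂ = H − d_w = 2.8 m.
σ'_h: at surface K_a·q = 9.278; at WT K_a(q+γd_w) = 17.89; at base K_a(q+γd_w+γ'h₂) = 26.81 kPa.
P₁ = ½(9.278+17.89)×1.5 = 20.37; P₂ = ½(17.89+26.81)×2.8 = 62.58; P_w = ½γ_w h₂² = 38.46.
Total = 20.37+62.58+38.46 = 121.4 kN/m.

121 kN/m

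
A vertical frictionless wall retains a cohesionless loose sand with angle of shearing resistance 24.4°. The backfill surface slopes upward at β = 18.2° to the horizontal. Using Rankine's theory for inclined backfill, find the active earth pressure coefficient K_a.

0.529

K_a = cos β · (cos β − √(cos²β − cos²φ)) / (cos β + √(cos²β − cos²φ)).
cos β = 0.9500, cos φ = 0.9107, √(cos²β − cos²φ) = 0.2704.
K_a = 0.9500 × (0.9500 − 0.2704)/(0.9500 + 0.2704) = 0.5290.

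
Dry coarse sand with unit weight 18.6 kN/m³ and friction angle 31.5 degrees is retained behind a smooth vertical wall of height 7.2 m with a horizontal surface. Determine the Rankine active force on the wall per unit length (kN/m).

151 kN/m

K_a = tan²(45° − φ/2) = 0.3136.
P_a = ½ K_a γ H² = 0.5 × 0.3136 × 18.6 × 7.2² = 151.2 kN/m.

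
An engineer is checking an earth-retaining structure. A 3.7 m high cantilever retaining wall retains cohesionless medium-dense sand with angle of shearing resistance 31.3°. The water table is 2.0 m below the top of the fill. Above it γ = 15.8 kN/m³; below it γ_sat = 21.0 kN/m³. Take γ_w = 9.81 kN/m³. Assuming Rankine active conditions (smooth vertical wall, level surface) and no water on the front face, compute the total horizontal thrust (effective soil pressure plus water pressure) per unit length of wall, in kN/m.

46.3 kN/m

K_a = tan²(45° − φ/2) = 0.3162.
γ' = 21.0 − 9.81 = 11.19 kN/m³. Depth below WT = 1.7 m.
σ'_h at WT = K_a γ d_w = 9.992 kPa; at base = 9.992 + K_a γ' × 1.7 = 16.01 kPa.
P₁ (0–2.0 m) = ½×9.992×2.0 = 9.992. P₂ (2.0–3.7 m) = ½(9.992+16.01)×1.7 = 22.10.
P_w = ½ γ_w h₂² = 0.5×9.81×1.7² = 14.18. Total = 9.992+22.10+14.18 = 46.27 kN/m.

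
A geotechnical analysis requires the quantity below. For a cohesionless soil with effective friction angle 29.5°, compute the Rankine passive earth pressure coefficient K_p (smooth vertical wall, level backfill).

2.94

K_p = (1 + sin φ)/(1 − sin φ) = tan²(45° + 29.5°/2) = 2.940.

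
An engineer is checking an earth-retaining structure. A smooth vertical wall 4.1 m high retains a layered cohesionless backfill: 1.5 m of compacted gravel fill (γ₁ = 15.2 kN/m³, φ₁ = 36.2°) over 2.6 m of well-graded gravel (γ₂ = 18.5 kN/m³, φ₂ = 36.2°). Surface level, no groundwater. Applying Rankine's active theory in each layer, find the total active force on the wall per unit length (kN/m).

K_a1 = tan²(45°−36.2°/2) = 0.2574; K_a2 = tan²(45°−36.2°/2) = 0.2574.
Layer 1: σ at base = K_a1 γ₁ h₁ = 5.868 kPa; P₁ = ½×5.868×1.5 = 4.401.
Layer 2: σ_v at top = γ₁h₁ = 22.80; σ_h top = K_a2×22.80 = 5.868; σ_h base = K_a2×(22.80+18.5×2.6) = 18.25.
P₂ = ½(5.868+18.25)×2.6 = 31.35. Total P_a = 4.401+31.35 = 35.75 kN/m.

35.8 kN/m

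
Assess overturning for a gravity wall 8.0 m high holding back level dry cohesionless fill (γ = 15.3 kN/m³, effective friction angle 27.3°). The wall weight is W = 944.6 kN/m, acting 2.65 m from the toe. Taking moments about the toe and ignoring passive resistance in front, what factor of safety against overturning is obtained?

K_a = tan²(45° − 27.3°/2) = 0.3711.
P_a = ½K_aγH² = 0.5×0.3711×15.3×8.0² = 181.7 kN/m, acting at H/3 = 2.667 m above the base.
Overturning moment M_o = P_a × H/3 = 181.7 × 2.667 = 484.5.
Resisting moment M_r = W × 2.65 = 944.6 × 2.65 = 2503.
FS_overturning = M_r/M_o = 2503/484.5 = 5.166.

5.17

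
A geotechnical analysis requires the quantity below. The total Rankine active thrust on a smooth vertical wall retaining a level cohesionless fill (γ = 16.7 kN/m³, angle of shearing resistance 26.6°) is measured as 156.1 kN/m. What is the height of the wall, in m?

7.00 m

K_a = 0.3814. P_a = ½ K_a γ H² ⇒ H = √(2P_a/(K_a γ)).
H = √(2×156.1/(0.3814×16.7)) = 7.001 m.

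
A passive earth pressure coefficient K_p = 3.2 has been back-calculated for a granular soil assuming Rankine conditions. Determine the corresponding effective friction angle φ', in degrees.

K_p = (1+sin φ)/(1−sin φ) ⇒ sin φ = (K_p − 1)/(K_p + 1) = 0.5238.
φ = arcsin(0.5238) = 31.59°.

31.6°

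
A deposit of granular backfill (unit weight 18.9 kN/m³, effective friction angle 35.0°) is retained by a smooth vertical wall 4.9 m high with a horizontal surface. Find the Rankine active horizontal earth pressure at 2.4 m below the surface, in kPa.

K_a = (1 − sin φ)/(1 + sin φ) = 0.2710.
σ_h = K_a γ z = 0.2710 × 18.9 × 2.4 = 12.29 kPa.

12.3 kPa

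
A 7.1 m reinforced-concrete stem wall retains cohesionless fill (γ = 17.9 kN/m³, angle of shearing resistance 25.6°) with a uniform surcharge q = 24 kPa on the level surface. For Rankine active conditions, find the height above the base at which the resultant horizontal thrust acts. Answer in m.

2.69 m

K_a = 0.3966.
Triangular part P₁ = ½K_aγH² = 178.9 at H/3 = 2.367 m; rectangular part P₂ = K_a q H = 67.57 at H/2 = 3.550 m.
ȳ = (P₁·2.367 + P₂·3.550)/(P₁+P₂) = 2.691 m.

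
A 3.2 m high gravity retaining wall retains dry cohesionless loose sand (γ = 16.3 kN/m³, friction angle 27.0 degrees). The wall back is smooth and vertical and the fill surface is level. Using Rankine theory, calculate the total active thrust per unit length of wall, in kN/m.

K_a = tan²(45° − φ/2) = 0.3755.
P_a = ½ K_a γ H² = 0.5 × 0.3755 × 16.3 × 3.2² = 31.34 kN/m.

31.3 kN/m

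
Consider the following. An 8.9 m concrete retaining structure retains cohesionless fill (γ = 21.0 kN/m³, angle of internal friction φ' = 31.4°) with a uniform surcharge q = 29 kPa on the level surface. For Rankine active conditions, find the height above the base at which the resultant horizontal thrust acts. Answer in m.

3.32 m

K_a = 0.3149.
Triangular part P₁ = ½K_aγH² = 261.9 at H/3 = 2.967 m; rectangular part P₂ = K_a q H = 81.28 at H/2 = 4.450 m.
ȳ = (P₁·2.967 + P₂·4.450)/(P₁+P₂) = 3.318 m.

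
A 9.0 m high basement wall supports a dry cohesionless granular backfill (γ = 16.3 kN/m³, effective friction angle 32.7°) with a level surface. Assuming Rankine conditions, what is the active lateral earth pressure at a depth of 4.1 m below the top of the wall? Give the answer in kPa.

K_a = (1 − sin φ)/(1 + sin φ) = 0.2985.
σ_h = K_a γ z = 0.2985 × 16.3 × 4.1 = 19.95 kPa.

19.9 kPa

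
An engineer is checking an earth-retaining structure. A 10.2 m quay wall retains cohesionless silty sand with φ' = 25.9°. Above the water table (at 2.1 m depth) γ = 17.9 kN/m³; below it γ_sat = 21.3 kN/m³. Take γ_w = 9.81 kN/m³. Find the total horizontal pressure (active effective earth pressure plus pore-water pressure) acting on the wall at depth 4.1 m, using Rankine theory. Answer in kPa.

K_a = (1 − sin φ)/(1 + sin φ) = 0.3920.
γ' = 21.3 − 9.81 = 11.49 kN/m³.
Effective vertical stress at 4.1 m: σ'_v = 17.9×2.1 + 11.49×2.00 = 60.57 kPa.
σ'_h = K_a σ'_v = 0.3920 × 60.57 = 23.74 kPa; u = γ_w × 2.00 = 19.62 kPa.
Total σ_h = 23.74 + 19.62 = 43.36 kPa.

43.4 kPa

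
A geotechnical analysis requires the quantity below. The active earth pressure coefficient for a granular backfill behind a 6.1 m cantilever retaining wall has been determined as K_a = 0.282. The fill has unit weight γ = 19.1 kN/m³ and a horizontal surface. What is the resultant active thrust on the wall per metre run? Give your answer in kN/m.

100 kN/m

P = ½ K_a γ H² = 0.5 × 0.282 × 19.1 × 6.1² = 100.2 kN/m.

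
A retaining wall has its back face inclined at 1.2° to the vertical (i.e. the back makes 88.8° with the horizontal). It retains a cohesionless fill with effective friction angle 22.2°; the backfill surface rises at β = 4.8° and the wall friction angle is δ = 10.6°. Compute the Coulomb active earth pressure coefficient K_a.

0.450

K_a = sin²(α+φ) / [sin²α · sin(α−δ) · (1 + √{sin(φ+δ)sin(φ−β) / (sin(α−δ)sin(α+β))})²].
With α = 88.8°, φ = 22.2°, δ = 10.6°, β = 4.8°: K_a = 0.4498.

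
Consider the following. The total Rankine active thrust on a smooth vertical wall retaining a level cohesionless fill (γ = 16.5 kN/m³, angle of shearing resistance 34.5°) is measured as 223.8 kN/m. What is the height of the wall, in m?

K_a = 0.2768. P_a = ½ K_a γ H² ⇒ H = √(2P_a/(K_a γ)).
H = √(2×223.8/(0.2768×16.5)) = 9.900 m.

9.90 m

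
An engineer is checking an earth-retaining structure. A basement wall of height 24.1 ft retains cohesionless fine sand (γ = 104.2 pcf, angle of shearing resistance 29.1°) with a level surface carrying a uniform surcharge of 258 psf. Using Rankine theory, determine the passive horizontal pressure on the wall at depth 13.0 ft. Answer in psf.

K_p = (1 + sin φ)/(1 − sin φ) = 2.894.
σ_v = γz + q = 104.2 × 13.0 + 258 = 1613 psf.
σ_h = K_p σ_v = 2.894 × 1613 = 4666 psf.

4670 psf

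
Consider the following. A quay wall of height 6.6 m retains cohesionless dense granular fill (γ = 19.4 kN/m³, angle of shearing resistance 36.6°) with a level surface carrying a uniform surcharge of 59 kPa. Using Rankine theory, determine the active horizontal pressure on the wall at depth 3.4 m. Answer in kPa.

K_a = (1 − sin φ)/(1 + sin φ) = 0.2530.
σ_v = γz + q = 19.4 × 3.4 + 59 = 125.0 kPa.
σ_h = K_a σ_v = 0.2530 × 125.0 = 31.61 kPa.

31.6 kPa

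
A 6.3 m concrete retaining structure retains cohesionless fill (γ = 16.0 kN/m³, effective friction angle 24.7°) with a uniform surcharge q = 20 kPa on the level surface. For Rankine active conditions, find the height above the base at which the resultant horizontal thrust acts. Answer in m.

2.40 m

K_a = 0.4106.
Triangular part P₁ = ½K_aγH² = 130.4 at H/3 = 2.100 m; rectangular part P₂ = K_a q H = 51.73 at H/2 = 3.150 m.
ȳ = (P₁·2.100 + P₂·3.150)/(P₁+P₂) = 2.398 m.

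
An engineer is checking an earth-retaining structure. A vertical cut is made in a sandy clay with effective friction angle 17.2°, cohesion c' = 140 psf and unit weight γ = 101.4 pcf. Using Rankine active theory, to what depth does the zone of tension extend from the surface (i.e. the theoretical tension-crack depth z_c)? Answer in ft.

3.75 ft

K_a = tan²(45° − 17.2°/2) = 0.5436; √K_a = 0.7373.
The active pressure is zero where K_a γ z = 2c√K_a, so z_c = 2c/(γ√K_a) = 2×140/(101.4×0.7373) = 3.745 ft.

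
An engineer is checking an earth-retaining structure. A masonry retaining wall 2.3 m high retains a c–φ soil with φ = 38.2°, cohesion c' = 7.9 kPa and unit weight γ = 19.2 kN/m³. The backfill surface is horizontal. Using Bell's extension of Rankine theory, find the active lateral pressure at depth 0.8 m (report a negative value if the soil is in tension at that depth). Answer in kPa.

-4.05 kPa

K_a = (1 − sin φ)/(1 + sin φ) = 0.2358.
σ_a = K_a γ z − 2c√K_a = 0.2358×19.2×0.8 − 2×7.9×0.4856 = -4.050 kPa.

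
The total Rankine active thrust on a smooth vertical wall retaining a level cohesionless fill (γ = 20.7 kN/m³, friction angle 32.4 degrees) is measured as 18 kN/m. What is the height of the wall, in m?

K_a = 0.3022. P_a = ½ K_a γ H² ⇒ H = √(2P_a/(K_a γ)).
H = √(2×18/(0.3022×20.7)) = 2.399 m.

2.40 m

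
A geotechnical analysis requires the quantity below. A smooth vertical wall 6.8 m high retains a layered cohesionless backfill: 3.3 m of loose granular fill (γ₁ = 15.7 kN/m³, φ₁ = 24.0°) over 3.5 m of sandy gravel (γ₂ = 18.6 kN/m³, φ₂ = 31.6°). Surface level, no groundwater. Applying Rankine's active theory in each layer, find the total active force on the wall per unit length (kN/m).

128 kN/m

K_a1 = tan²(45°−24.0°/2) = 0.4217; K_a2 = tan²(45°−31.6°/2) = 0.3123.
Layer 1: σ at base = K_a1 γ₁ h₁ = 21.85 kPa; P₁ = ½×21.85×3.3 = 36.05.
Layer 2: σ_v at top = γ₁h₁ = 51.81; σ_h top = K_a2×51.81 = 16.18; σ_h base = K_a2×(51.81+18.6×3.5) = 36.52.
P₂ = ½(16.18+36.52)×3.5 = 92.22. Total P_a = 36.05+92.22 = 128.3 kN/m.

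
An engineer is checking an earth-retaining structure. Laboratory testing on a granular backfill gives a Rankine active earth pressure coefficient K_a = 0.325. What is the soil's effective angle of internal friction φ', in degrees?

30.6°

K_a = tan²(45° − φ/2) ⇒ 45° − φ/2 = arctan(√0.325) = 29.69°.
φ = 2(45° − 29.69°) = 30.63°.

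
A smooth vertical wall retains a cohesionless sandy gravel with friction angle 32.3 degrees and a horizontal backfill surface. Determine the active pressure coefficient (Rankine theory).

K_a = (1 − sin φ)/(1 + sin φ) = (1 − sin 32.3°)/(1 + sin 32.3°) = 0.3035.

0.303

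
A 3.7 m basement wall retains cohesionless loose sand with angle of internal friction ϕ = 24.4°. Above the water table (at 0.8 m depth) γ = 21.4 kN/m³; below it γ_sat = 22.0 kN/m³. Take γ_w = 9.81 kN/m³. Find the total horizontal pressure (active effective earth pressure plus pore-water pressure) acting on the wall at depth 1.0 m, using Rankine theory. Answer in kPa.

K_a = (1 − sin φ)/(1 + sin φ) = 0.4153.
γ' = 22.0 − 9.81 = 12.19 kN/m³.
Effective vertical stress at 1.0 m: σ'_v = 21.4×0.8 + 12.19×0.200 = 19.56 kPa.
σ'_h = K_a σ'_v = 0.4153 × 19.56 = 8.123 kPa; u = γ_w × 0.200 = 1.962 kPa.
Total σ_h = 8.123 + 1.962 = 10.08 kPa.

10.1 kPa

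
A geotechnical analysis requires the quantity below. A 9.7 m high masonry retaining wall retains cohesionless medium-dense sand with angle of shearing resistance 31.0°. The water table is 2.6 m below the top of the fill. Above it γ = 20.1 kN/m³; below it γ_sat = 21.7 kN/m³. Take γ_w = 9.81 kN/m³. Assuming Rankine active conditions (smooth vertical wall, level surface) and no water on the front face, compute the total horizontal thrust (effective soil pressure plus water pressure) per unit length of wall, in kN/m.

484 kN/m

K_a = tan²(45° − φ/2) = 0.3201.
γ' = 21.7 − 9.81 = 11.89 kN/m³. Depth below WT = 7.1 m.
σ'_h at WT = K_a γ d_w = 16.73 kPa; at base = 16.73 + K_a γ' × 7.1 = 43.75 kPa.
P₁ (0–2.6 m) = ½×16.73×2.6 = 21.75. P₂ (2.6–9.7 m) = ½(16.73+43.75)×7.1 = 214.7.
P_w = ½ γ_w h₂² = 0.5×9.81×7.1² = 247.3. Total = 21.75+214.7+247.3 = 483.7 kN/m.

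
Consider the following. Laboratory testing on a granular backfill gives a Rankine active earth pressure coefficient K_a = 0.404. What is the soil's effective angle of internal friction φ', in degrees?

25.1°

K_a = tan²(45° − φ/2) ⇒ 45° − φ/2 = arctan(√0.404) = 32.44°.
φ = 2(45° − 32.44°) = 25.12°.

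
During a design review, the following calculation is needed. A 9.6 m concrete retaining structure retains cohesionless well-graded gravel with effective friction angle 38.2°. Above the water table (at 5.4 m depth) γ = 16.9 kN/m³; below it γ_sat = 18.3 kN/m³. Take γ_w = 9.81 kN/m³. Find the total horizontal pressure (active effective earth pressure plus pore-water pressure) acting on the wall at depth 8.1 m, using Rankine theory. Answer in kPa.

53.4 kPa

K_a = (1 − sin φ)/(1 + sin φ) = 0.2358.
γ' = 18.3 − 9.81 = 8.490 kN/m³.
Effective vertical stress at 8.1 m: σ'_v = 16.9×5.4 + 8.490×2.70 = 114.2 kPa.
σ'_h = K_a σ'_v = 0.2358 × 114.2 = 26.92 kPa; u = γ_w × 2.70 = 26.49 kPa.
Total σ_h = 26.92 + 26.49 = 53.41 kPa.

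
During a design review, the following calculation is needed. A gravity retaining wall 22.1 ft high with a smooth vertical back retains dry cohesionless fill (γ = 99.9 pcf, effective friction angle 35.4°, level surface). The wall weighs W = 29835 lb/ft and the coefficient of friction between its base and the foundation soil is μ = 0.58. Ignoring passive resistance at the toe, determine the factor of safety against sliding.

K_a = tan²(45° − 35.4°/2) = 0.2664.
P_a = ½K_aγH² = 0.5×0.2664×99.9×22.1² = 6499 lb/ft, acting at H/3 = 7.367 ft above the base.
FS_sliding = μW / P_a = 0.58×29835 / 6499 = 2.663.

2.66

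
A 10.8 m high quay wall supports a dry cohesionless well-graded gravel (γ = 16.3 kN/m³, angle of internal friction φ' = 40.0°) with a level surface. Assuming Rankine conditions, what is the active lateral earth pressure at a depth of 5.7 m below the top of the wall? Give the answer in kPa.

20.2 kPa

K_a = (1 − sin φ)/(1 + sin φ) = 0.2174.
σ_h = K_a γ z = 0.2174 × 16.3 × 5.7 = 20.20 kPa.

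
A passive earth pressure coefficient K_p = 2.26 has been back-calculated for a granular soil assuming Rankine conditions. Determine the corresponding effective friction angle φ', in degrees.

K_p = (1+sin φ)/(1−sin φ) ⇒ sin φ = (K_p − 1)/(K_p + 1) = 0.3865.
φ = arcsin(0.3865) = 22.74°.

22.7°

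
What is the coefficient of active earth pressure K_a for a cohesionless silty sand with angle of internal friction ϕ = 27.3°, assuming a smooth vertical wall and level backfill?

K_a = tan²(45° − φ/2) = tan²(31.35°) = 0.3711.

0.371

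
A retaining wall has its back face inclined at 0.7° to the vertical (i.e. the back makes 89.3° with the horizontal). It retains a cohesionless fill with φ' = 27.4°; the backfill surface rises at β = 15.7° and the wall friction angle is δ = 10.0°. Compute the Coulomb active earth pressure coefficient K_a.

K_a = sin²(α+φ) / [sin²α · sin(α−δ) · (1 + √{sin(φ+δ)sin(φ−β) / (sin(α−δ)sin(α+β))})²].
With α = 89.3°, φ = 27.4°, δ = 10.0°, β = 15.7°: K_a = 0.4391.

0.439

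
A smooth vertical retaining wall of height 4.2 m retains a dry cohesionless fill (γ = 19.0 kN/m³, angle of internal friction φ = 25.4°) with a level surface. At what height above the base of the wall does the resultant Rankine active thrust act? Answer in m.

K_a = 0.3996.
The pressure distribution is triangular, so the resultant acts at H/3 above the base = 4.2/3 = 1.400 m.

1.40 m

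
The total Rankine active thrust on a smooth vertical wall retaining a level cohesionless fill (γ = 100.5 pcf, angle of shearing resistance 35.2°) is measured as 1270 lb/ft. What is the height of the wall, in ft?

9.70 ft

K_a = 0.2687. P_a = ½ K_a γ H² ⇒ H = √(2P_a/(K_a γ)).
H = √(2×1270/(0.2687×100.5)) = 9.699 ft.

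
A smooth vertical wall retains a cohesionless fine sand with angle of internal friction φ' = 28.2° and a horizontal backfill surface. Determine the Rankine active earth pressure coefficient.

K_a = (1 − sin φ)/(1 + sin φ) = (1 − sin 28.2°)/(1 + sin 28.2°) = 0.3582.

0.358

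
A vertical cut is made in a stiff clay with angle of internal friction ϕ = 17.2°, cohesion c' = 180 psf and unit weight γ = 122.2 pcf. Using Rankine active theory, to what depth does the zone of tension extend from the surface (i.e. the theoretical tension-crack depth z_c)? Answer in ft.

4.00 ft

K_a = tan²(45° − 17.2°/2) = 0.5436; √K_a = 0.7373.
The active pressure is zero where K_a γ z = 2c√K_a, so z_c = 2c/(γ√K_a) = 2×180/(122.2×0.7373) = 3.996 ft.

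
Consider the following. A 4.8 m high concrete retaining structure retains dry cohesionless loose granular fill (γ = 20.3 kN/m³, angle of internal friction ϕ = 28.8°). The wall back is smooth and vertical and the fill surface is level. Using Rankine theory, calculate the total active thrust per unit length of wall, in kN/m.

81.8 kN/m

K_a = tan²(45° − φ/2) = 0.3498.
P_a = ½ K_a γ H² = 0.5 × 0.3498 × 20.3 × 4.8² = 81.79 kN/m.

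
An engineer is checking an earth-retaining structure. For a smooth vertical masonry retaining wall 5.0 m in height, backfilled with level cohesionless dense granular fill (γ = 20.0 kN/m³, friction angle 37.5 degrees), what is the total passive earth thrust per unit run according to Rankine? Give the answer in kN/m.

1030 kN/m

K_p = tan²(45° + φ/2) = 4.112.
P_p = ½ K_p γ H² = 0.5 × 4.112 × 20.0 × 5.0² = 1028 kN/m.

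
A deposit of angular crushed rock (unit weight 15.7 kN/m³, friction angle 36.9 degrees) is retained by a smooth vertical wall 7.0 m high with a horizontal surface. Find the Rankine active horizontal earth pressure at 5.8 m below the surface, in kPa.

K_a = (1 − sin φ)/(1 + sin φ) = 0.2497.
σ_h = K_a γ z = 0.2497 × 15.7 × 5.8 = 22.74 kPa.

22.7 kPa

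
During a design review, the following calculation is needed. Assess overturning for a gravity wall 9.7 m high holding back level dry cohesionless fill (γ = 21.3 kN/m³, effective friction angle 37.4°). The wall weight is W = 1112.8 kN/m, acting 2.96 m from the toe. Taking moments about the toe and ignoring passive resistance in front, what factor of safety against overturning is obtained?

K_a = tan²(45° − 37.4°/2) = 0.2443.
P_a = ½K_aγH² = 0.5×0.2443×21.3×9.7² = 244.8 kN/m, acting at H/3 = 3.233 m above the base.
Overturning moment M_o = P_a × H/3 = 244.8 × 3.233 = 791.4.
Resisting moment M_r = W × 2.96 = 1112.8 × 2.96 = 3294.
FS_overturning = M_r/M_o = 3294/791.4 = 4.162.

4.16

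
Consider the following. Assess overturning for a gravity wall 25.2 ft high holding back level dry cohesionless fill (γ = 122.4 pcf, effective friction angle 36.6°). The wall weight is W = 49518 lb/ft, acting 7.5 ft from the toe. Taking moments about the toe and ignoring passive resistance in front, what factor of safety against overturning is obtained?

K_a = tan²(45° − 36.6°/2) = 0.2530.
P_a = ½K_aγH² = 0.5×0.2530×122.4×25.2² = 9831 lb/ft, acting at H/3 = 8.400 ft above the base.
Overturning moment M_o = P_a × H/3 = 9831 × 8.400 = 82580.
Resisting moment M_r = W × 7.5 = 49518 × 7.5 = 371400.
FS_overturning = M_r/M_o = 371400/82580 = 4.497.

4.50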